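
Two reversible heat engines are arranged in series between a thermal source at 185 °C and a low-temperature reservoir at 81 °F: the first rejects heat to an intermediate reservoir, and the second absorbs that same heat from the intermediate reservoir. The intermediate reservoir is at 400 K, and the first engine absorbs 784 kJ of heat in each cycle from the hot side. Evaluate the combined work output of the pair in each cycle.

W_total ≈ 270 kJ

T_H = 185 °C → 185 + 273.15 = 458.15 K.
T_C = 81 °F → (81 − 32) × 5/9 = 27.22 °C = 300.37 K.
Two reversible stages in series are equivalent to a single Carnot engine between T_H and T_C, so η_total = 1 − T_C/T_H = 1 − 300.37/458.15 = 0.3444.
W_total = η_total · Q_H = 0.3444 × 784 = 270 kJ.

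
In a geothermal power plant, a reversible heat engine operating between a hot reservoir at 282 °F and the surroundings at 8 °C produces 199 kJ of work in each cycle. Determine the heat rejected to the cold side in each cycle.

Q_C ≈ 427 kJ

T_H = 282 °F → (282 − 32) × 5/9 = 138.89 °C = 412.04 K.
T_C = 8 °C → 8 + 273.15 = 281.15 K.
Carnot efficiency: η = 1 − T_C/T_H = 1 − 281.15/412.04 = 0.3177.
Since Q_C/Q_H = T_C/T_H and Q_H = W/η, Q_C = W·T_C/(T_H − T_C) = 199 × 281.15/130.89 = 427 kJ.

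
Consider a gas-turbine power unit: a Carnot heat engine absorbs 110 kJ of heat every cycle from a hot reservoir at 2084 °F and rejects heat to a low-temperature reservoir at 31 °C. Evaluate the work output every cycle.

T_H = 2084 °F → (2084 − 32) × 5/9 = 1140.00 °C = 1413.15 K.
T_C = 31 °C → 31 + 273.15 = 304.15 K.
Carnot efficiency: η = 1 − T_C/T_H = 1 − 304.15/1413.15 = 0.7848.
W = η·Q_H = 0.7848 × 110 = 86.32 kJ.

W ≈ 86.32 kJ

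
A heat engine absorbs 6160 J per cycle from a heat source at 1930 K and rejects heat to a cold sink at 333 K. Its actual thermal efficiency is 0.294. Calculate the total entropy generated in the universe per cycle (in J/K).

ΔS_univ ≈ 9.87 J/K

W = η·Q_H = 0.294 × 6160 = 1811 J, so Q_C = Q_H − W = 4349 J.
Entropy balance on the reservoirs: −Q_H/T_H = -3.192 J/K, +Q_C/T_C = 13.06 J/K.
ΔS_univ = −Q_H/T_H + Q_C/T_C = 9.87 J/K (> 0, since η = 0.294 < η_Carnot = 0.827).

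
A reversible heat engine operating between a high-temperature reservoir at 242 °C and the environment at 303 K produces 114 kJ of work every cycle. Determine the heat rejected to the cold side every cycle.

Q_C ≈ 163 kJ

T_H = 242 °C → 242 + 273.15 = 515.15 K.
Since the cycle is reversible, η = 1 − T_C/T_H = 1 − 303.00/515.15 = 0.4118.
Since Q_C/Q_H = T_C/T_H and Q_H = W/η, Q_C = W·T_C/(T_H − T_C) = 114 × 303.00/212.15 = 163 kJ.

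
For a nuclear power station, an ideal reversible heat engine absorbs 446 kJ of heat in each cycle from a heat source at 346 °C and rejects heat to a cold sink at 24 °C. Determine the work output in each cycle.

T_H = 346 °C → 346 + 273.15 = 619.15 K.
T_C = 24 °C → 24 + 273.15 = 297.15 K.
Since the cycle is reversible, η = 1 − T_C/T_H = 1 − 297.15/619.15 = 0.5201.
W = η·Q_H = 0.5201 × 446 = 232 kJ.

W ≈ 232 kJ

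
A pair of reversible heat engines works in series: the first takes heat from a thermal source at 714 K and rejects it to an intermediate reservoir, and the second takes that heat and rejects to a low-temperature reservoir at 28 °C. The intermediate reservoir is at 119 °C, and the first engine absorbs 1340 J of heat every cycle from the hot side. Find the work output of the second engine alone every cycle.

W₂ ≈ 171 J

T_C = 28 °C → 28 + 273.15 = 301.15 K.
T_m = 119 °C → 119 + 273.15 = 392.15 K.
Heat entering the second stage: Q_m = Q_H·(T_m/T_H) = 1340 × 392.15/714.00 = 736 J.
Second-stage efficiency η₂ = 1 − T_C/T_m = 1 − 301.15/392.15 = 0.2321, so W₂ = η₂·Q_m = 171 J.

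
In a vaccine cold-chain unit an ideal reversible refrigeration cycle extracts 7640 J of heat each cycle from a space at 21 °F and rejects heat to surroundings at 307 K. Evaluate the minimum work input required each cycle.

T_C = 21 °F → (21 − 32) × 5/9 = -6.11 °C = 267.04 K.
COP_R = T_C/(T_H − T_C) = 267.04/39.96 = 6.6825.
W = Q_C/COP_R = 7640/6.6825 = 1140 J.

W_in ≈ 1140 J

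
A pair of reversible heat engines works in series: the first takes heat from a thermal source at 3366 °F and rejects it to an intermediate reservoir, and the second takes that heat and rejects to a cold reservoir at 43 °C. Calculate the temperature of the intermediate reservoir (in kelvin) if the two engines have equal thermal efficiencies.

T_H = 3366 °F → (3366 − 32) × 5/9 = 1852.22 °C = 2125.37 K.
T_C = 43 °C → 43 + 273.15 = 316.15 K.
Equal efficiencies require 1 − T_m/T_H = 1 − T_C/T_m, i.e. T_m/T_H = T_C/T_m, so T_m = √(T_H·T_C) = √(2125.37 × 316.15) = 819.7 K.

T_m ≈ 819.7 K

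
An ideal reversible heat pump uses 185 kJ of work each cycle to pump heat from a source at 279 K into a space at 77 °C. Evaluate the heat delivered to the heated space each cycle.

T_H = 77 °C → 77 + 273.15 = 350.15 K.
COP_HP = T_H/(T_H − T_C) = 350.15/71.15 = 4.9213.
Q_H = COP_HP · W = 4.9213 × 185 = 910.4 kJ.

Q_H ≈ 910.4 kJ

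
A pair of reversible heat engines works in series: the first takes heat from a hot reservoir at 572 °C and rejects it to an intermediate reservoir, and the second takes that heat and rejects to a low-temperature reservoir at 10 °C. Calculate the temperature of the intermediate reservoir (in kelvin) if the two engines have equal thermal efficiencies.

T_m ≈ 489 K

T_H = 572 °C → 572 + 273.15 = 845.15 K.
T_C = 10 °C → 10 + 273.15 = 283.15 K.
Equal efficiencies require 1 − T_m/T_H = 1 − T_C/T_m, i.e. T_m/T_H = T_C/T_m, so T_m = √(T_H·T_C) = √(845.15 × 283.15) = 489 K.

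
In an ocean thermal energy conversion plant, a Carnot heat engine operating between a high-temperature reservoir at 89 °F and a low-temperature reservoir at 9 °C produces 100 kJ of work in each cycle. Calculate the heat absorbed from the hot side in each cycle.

Q_H ≈ 1345 kJ

T_H = 89 °F → (89 − 32) × 5/9 = 31.67 °C = 304.82 K.
T_C = 9 °C → 9 + 273.15 = 282.15 K.
Carnot efficiency: η = 1 − T_C/T_H = 1 − 282.15/304.82 = 0.0744.
Q_H = W/η = 100/0.0744 = 1345 kJ.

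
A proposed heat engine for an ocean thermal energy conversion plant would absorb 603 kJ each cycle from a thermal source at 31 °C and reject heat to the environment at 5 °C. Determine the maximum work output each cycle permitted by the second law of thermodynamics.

T_H = 31 °C → 31 + 273.15 = 304.15 K.
T_C = 5 °C → 5 + 273.15 = 278.15 K.
The upper bound on efficiency is η_max = 1 − T_C/T_H = 1 − 278.15/304.15 = 0.0855.
W_max = η_max · Q_H = 0.0855 × 603 = 51.5 kJ.

W_max ≈ 51.5 kJ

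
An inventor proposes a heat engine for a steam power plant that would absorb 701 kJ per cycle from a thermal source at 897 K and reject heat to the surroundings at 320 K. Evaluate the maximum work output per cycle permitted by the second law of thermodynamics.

The upper bound on efficiency is η_max = 1 − T_C/T_H = 1 − 320.00/897.00 = 0.6433.
W_max = η_max · Q_H = 0.6433 × 701 = 450.9 kJ.

W_max ≈ 450.9 kJ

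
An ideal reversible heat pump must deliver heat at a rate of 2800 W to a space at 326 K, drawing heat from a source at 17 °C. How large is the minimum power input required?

Ẇ_in ≈ 307.9 W

T_C = 17 °C → 17 + 273.15 = 290.15 K.
The Carnot heat-pump COP is COP_HP = T_H/(T_H − T_C) = 326.00/35.85 = 9.0934.
W = Q_H/COP_HP = 2800/9.0934 = 307.9 W.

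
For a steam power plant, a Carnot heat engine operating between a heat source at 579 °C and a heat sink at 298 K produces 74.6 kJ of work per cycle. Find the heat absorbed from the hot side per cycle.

Q_H ≈ 114.7 kJ

T_H = 579 °C → 579 + 273.15 = 852.15 K.
Carnot efficiency: η = 1 − T_C/T_H = 1 − 298.00/852.15 = 0.6503.
Q_H = W/η = 74.6/0.6503 = 114.7 kJ.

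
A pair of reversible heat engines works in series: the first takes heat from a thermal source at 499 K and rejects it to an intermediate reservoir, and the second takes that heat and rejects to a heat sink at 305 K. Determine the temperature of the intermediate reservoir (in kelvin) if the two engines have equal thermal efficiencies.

T_m ≈ 390.1 K

Equal efficiencies require 1 − T_m/T_H = 1 − T_C/T_m, i.e. T_m/T_H = T_C/T_m, so T_m = √(T_H·T_C) = √(499.00 × 305.00) = 390.1 K.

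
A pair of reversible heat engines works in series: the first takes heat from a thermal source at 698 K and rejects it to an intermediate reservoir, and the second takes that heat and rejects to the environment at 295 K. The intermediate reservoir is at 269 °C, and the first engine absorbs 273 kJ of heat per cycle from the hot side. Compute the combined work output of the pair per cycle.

W_total ≈ 158 kJ

Two reversible stages in series are equivalent to a single Carnot engine between T_H and T_C, so η_total = 1 − T_C/T_H = 1 − 295.00/698.00 = 0.5774.
W_total = η_total · Q_H = 0.5774 × 273 = 158 kJ.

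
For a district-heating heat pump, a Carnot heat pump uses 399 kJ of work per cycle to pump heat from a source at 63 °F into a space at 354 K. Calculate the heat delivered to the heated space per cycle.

T_C = 63 °F → (63 − 32) × 5/9 = 17.22 °C = 290.37 K.
COP_HP = T_H/(T_H − T_C) = 354.00/63.63 = 5.5636.
Q_H = COP_HP · W = 5.5636 × 399 = 2220 kJ.

Q_H ≈ 2220 kJ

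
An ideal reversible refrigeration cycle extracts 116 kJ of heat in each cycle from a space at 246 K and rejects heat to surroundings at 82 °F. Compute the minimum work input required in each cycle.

W_in ≈ 25.9 kJ

T_H = 82 °F → (82 − 32) × 5/9 = 27.78 °C = 300.93 K.
Carnot COP: COP_R = T_C/(T_H − T_C) = 246.00/54.93 = 4.4786.
W = Q_C/COP_R = 116/4.4786 = 25.9 kJ.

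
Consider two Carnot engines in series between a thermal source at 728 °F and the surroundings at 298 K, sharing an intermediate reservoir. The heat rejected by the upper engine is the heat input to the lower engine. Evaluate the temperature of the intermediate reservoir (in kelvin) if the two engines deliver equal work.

T_H = 728 °F → (728 − 32) × 5/9 = 386.67 °C = 659.82 K.
For reversible stages Q_m = Q_H·(T_m/T_H). Setting W₁ = Q_H(1 − T_m/T_H) equal to W₂ = Q_m(1 − T_C/T_m) = Q_H·(T_m − T_C)/T_H gives T_H − T_m = T_m − T_C, so T_m = (T_H + T_C)/2 = (659.82 + 298.00)/2 = 479 K.

T_m ≈ 479 K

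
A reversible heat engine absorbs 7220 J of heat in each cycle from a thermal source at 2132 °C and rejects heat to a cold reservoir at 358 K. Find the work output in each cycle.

W ≈ 6150 J

T_H = 2132 °C → 2132 + 273.15 = 2405.15 K.
η_rev = 1 − T_C/T_H = 1 − 358.00/2405.15 = 0.8512.
W = η·Q_H = 0.8512 × 7220 = 6150 J.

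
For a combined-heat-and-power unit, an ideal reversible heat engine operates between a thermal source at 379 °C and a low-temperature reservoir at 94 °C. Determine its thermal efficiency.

T_H = 379 °C → 379 + 273.15 = 652.15 K.
T_C = 94 °C → 94 + 273.15 = 367.15 K.
Carnot efficiency: η = 1 − T_C/T_H = 1 − 367.15/652.15 = 0.437.

η ≈ 0.437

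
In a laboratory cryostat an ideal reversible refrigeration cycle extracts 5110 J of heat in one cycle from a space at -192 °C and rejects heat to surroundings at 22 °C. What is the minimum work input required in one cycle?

T_H = 22 °C → 22 + 273.15 = 295.15 K.
T_C = -192 °C → -192 + 273.15 = 81.15 K.
For a reversible refrigerator, COP_R = T_C/(T_H − T_C) = 81.15/214.00 = 0.3792.
W = Q_C/COP_R = 5110/0.3792 = 13500 J.

W_in ≈ 13500 J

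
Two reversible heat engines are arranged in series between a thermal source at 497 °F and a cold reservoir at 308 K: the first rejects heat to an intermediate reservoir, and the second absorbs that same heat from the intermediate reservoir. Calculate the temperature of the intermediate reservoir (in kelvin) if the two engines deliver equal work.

T_m ≈ 420 K

T_H = 497 °F → (497 − 32) × 5/9 = 258.33 °C = 531.48 K.
For reversible stages Q_m = Q_H·(T_m/T_H). Setting W₁ = Q_H(1 − T_m/T_H) equal to W₂ = Q_m(1 − T_C/T_m) = Q_H·(T_m − T_C)/T_H gives T_H − T_m = T_m − T_C, so T_m = (T_H + T_C)/2 = (531.48 + 308.00)/2 = 420 K.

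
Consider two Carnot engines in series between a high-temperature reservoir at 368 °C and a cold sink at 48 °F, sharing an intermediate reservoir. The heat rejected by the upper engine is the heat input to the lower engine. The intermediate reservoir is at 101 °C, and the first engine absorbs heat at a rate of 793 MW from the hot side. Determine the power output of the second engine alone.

T_H = 368 °C → 368 + 273.15 = 641.15 K.
T_C = 48 °F → (48 − 32) × 5/9 = 8.89 °C = 282.04 K.
T_m = 101 °C → 101 + 273.15 = 374.15 K.
Heat entering the second stage: Q_m = Q_H·(T_m/T_H) = 793 × 374.15/641.15 = 462.8 MW.
Second-stage efficiency η₂ = 1 − T_C/T_m = 1 − 282.04/374.15 = 0.2462, so W₂ = η₂·Q_m = 113.9 MW.

Ẇ₂ ≈ 113.9 MW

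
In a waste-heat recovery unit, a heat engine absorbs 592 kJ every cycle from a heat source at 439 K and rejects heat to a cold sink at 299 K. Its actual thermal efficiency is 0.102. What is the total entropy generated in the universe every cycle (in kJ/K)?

W = η·Q_H = 0.102 × 592 = 60.38 kJ, so Q_C = Q_H − W = 531.6 kJ.
Reservoir entropy changes: ΔS_H = −Q_H/T_H = −592/439.00 = -1.349 kJ/K and ΔS_C = +Q_C/T_C = 531.6/299.00 = 1.778 kJ/K.
ΔS_univ = −Q_H/T_H + Q_C/T_C = 0.429 kJ/K (> 0, since η = 0.102 < η_Carnot = 0.319).

ΔS_univ ≈ 0.429 kJ/K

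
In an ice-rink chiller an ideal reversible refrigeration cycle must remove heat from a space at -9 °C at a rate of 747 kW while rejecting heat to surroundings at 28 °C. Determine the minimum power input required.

Ẇ_in ≈ 104.6 kW

T_H = 28 °C → 28 + 273.15 = 301.15 K.
T_C = -9 °C → -9 + 273.15 = 264.15 K.
COP_R = T_C/(T_H − T_C) = 264.15/37.00 = 7.1392.
W = Q_C/COP_R = 747/7.1392 = 104.6 kW.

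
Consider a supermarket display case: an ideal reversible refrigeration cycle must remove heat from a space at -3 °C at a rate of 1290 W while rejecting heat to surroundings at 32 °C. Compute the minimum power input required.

T_H = 32 °C → 32 + 273.15 = 305.15 K.
T_C = -3 °C → -3 + 273.15 = 270.15 K.
For a reversible refrigerator, COP_R = T_C/(T_H − T_C) = 270.15/35.00 = 7.7186.
W = Q_C/COP_R = 1290/7.7186 = 167 W.

Ẇ_in ≈ 167 W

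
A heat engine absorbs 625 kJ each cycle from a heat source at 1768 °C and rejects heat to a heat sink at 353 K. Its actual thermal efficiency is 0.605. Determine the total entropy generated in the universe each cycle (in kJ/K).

ΔS_univ ≈ 0.393 kJ/K

T_H = 1768 °C → 1768 + 273.15 = 2041.15 K.
W = η·Q_H = 0.605 × 625 = 378.1 kJ, so Q_C = Q_H − W = 246.9 kJ.
Reservoir entropy changes: ΔS_H = −Q_H/T_H = −625/2041.15 = -0.3062 kJ/K and ΔS_C = +Q_C/T_C = 246.9/353.00 = 0.6994 kJ/K.
ΔS_univ = −Q_H/T_H + Q_C/T_C = 0.393 kJ/K (> 0, since η = 0.605 < η_Carnot = 0.827).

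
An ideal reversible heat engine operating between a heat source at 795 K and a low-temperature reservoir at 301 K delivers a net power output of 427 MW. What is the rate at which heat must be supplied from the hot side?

η_rev = 1 − T_C/T_H = 1 − 301.00/795.00 = 0.6214.
Q_H = W/η = 427/0.6214 = 687.2 MW.

Q̇_H ≈ 687.2 MW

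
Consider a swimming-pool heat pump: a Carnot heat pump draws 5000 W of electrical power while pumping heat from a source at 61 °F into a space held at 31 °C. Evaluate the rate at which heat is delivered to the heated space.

T_H = 31 °C → 31 + 273.15 = 304.15 K.
T_C = 61 °F → (61 − 32) × 5/9 = 16.11 °C = 289.26 K.
COP_HP = T_H/(T_H − T_C) = 304.15/14.89 = 20.4280.
Q_H = COP_HP · W = 20.4280 × 5000 = 102000 W.

Q̇_H ≈ 102000 W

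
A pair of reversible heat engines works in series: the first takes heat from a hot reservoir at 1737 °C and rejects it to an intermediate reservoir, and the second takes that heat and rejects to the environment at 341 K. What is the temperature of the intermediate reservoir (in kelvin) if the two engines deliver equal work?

T_m ≈ 1180 K

T_H = 1737 °C → 1737 + 273.15 = 2010.15 K.
For reversible stages Q_m = Q_H·(T_m/T_H). Setting W₁ = Q_H(1 − T_m/T_H) equal to W₂ = Q_m(1 − T_C/T_m) = Q_H·(T_m − T_C)/T_H gives T_H − T_m = T_m − T_C, so T_m = (T_H + T_C)/2 = (2010.15 + 341.00)/2 = 1180 K.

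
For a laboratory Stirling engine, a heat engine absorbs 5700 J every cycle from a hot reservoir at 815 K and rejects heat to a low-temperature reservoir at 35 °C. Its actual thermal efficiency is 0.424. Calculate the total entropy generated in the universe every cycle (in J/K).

ΔS_univ ≈ 3.661 J/K

T_C = 35 °C → 35 + 273.15 = 308.15 K.
W = η·Q_H = 0.424 × 5700 = 2417 J, so Q_C = Q_H − W = 3283 J.
Entropy balance on the reservoirs: −Q_H/T_H = -6.994 J/K, +Q_C/T_C = 10.65 J/K.
ΔS_univ = −Q_H/T_H + Q_C/T_C = 3.661 J/K (> 0, since η = 0.424 < η_Carnot = 0.622).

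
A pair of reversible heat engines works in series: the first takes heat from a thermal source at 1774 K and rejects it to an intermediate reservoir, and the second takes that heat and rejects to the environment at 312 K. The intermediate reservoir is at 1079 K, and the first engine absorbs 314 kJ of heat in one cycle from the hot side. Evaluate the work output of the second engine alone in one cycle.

Heat entering the second stage: Q_m = Q_H·(T_m/T_H) = 314 × 1079.00/1774.00 = 191 kJ.
Second-stage efficiency η₂ = 1 − T_C/T_m = 1 − 312.00/1079.00 = 0.7108, so W₂ = η₂·Q_m = 136 kJ.

W₂ ≈ 136 kJ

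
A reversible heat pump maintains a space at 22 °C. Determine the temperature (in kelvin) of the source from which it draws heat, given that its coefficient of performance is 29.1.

T_H = 22 °C → 22 + 273.15 = 295.15 K.
COP_HP = T_H/(T_H − T_C) ⇒ T_C = T_H·(COP_HP − 1)/COP_HP = 295.15 × (29.1 − 1)/29.1 = 285 K.

T_C ≈ 285 K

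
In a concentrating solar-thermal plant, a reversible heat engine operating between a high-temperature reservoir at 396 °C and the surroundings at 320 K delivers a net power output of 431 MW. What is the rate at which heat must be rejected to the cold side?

Q̇_C ≈ 395.0 MW

T_H = 396 °C → 396 + 273.15 = 669.15 K.
Carnot efficiency: η = 1 − T_C/T_H = 1 − 320.00/669.15 = 0.5218.
Since Q_C/Q_H = T_C/T_H and Q_H = W/η, Q_C = W·T_C/(T_H − T_C) = 431 × 320.00/349.15 = 395.0 MW.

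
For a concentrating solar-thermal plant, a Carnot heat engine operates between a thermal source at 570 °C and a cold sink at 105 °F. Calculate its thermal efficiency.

η ≈ 0.628

T_H = 570 °C → 570 + 273.15 = 843.15 K.
T_C = 105 °F → (105 − 32) × 5/9 = 40.56 °C = 313.71 K.
Carnot efficiency: η = 1 − T_C/T_H = 1 − 313.71/843.15 = 0.628.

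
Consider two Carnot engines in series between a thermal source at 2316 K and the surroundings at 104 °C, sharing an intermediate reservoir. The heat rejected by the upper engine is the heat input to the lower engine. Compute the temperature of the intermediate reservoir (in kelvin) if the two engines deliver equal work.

T_C = 104 °C → 104 + 273.15 = 377.15 K.
For reversible stages Q_m = Q_H·(T_m/T_H). Setting W₁ = Q_H(1 − T_m/T_H) equal to W₂ = Q_m(1 − T_C/T_m) = Q_H·(T_m − T_C)/T_H gives T_H − T_m = T_m − T_C, so T_m = (T_H + T_C)/2 = (2316.00 + 377.15)/2 = 1350 K.

T_m ≈ 1350 K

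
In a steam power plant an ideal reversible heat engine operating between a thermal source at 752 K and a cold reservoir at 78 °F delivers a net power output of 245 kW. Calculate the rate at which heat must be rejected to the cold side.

Q̇_C ≈ 161 kW

T_C = 78 °F → (78 − 32) × 5/9 = 25.56 °C = 298.71 K.
For a reversible engine, η = 1 − T_C/T_H = 1 − 298.71/752.00 = 0.6028.
Since Q_C/Q_H = T_C/T_H and Q_H = W/η, Q_C = W·T_C/(T_H − T_C) = 245 × 298.71/453.29 = 161 kW.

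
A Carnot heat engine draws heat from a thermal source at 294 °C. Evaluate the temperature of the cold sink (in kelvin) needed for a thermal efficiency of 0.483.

T_H = 294 °C → 294 + 273.15 = 567.15 K.
From η = 1 − T_C/T_H, T_C = T_H·(1 − η) = 567.15 × (1 − 0.483) = 293 K.

T_C ≈ 293 K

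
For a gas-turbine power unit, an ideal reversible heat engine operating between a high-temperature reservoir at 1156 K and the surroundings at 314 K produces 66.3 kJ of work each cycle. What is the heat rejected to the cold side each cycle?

Q_C ≈ 24.72 kJ

The Carnot efficiency is η = 1 − T_C/T_H = 1 − 314.00/1156.00 = 0.7284.
Since Q_C/Q_H = T_C/T_H and Q_H = W/η, Q_C = W·T_C/(T_H − T_C) = 66.3 × 314.00/842.00 = 24.72 kJ.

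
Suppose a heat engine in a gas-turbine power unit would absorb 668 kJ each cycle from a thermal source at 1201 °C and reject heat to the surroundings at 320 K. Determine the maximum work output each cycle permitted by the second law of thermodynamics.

T_H = 1201 °C → 1201 + 273.15 = 1474.15 K.
By the Carnot theorem, η_max = 1 − T_C/T_H = 1 − 320.00/1474.15 = 0.7829.
W_max = η_max · Q_H = 0.7829 × 668 = 523 kJ.

W_max ≈ 523 kJ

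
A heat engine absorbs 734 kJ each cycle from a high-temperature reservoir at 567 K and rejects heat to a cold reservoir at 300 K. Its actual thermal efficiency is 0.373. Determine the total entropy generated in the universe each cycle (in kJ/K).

ΔS_univ ≈ 0.2395 kJ/K

W = η·Q_H = 0.373 × 734 = 273.8 kJ, so Q_C = Q_H − W = 460.2 kJ.
Entropy balance on the reservoirs: −Q_H/T_H = -1.295 kJ/K, +Q_C/T_C = 1.534 kJ/K.
ΔS_univ = −Q_H/T_H + Q_C/T_C = 0.2395 kJ/K (> 0, since η = 0.373 < η_Carnot = 0.471).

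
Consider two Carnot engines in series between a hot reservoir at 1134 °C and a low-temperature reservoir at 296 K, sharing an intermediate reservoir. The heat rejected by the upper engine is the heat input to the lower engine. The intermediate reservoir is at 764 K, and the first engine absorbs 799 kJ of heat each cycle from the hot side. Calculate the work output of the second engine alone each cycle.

W₂ ≈ 266 kJ

T_H = 1134 °C → 1134 + 273.15 = 1407.15 K.
Heat entering the second stage: Q_m = Q_H·(T_m/T_H) = 799 × 764.00/1407.15 = 434 kJ.
Second-stage efficiency η₂ = 1 − T_C/T_m = 1 − 296.00/764.00 = 0.6126, so W₂ = η₂·Q_m = 266 kJ.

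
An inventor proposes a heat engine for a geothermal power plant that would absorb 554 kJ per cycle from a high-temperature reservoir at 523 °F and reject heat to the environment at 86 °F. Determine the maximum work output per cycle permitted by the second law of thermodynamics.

W_max ≈ 246 kJ

T_H = 523 °F → (523 − 32) × 5/9 = 272.78 °C = 545.93 K.
T_C = 86 °F → (86 − 32) × 5/9 = 30.00 °C = 303.15 K.
The second-law ceiling is the Carnot efficiency, η_max = 1 − T_C/T_H = 1 − 303.15/545.93 = 0.4447.
W_max = η_max · Q_H = 0.4447 × 554 = 246 kJ.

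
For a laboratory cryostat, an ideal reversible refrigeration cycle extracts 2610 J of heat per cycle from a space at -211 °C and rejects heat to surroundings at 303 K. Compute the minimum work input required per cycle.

T_C = -211 °C → -211 + 273.15 = 62.15 K.
The reversible coefficient of performance is COP_R = T_C/(T_H − T_C) = 62.15/240.85 = 0.2580.
W = Q_C/COP_R = 2610/0.2580 = 10100 J.

W_in ≈ 10100 J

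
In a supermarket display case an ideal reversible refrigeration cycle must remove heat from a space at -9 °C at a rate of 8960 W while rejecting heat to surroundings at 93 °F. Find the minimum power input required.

Ẇ_in ≈ 1450 W

T_H = 93 °F → (93 − 32) × 5/9 = 33.89 °C = 307.04 K.
T_C = -9 °C → -9 + 273.15 = 264.15 K.
For a reversible refrigerator, COP_R = T_C/(T_H − T_C) = 264.15/42.89 = 6.1589.
W = Q_C/COP_R = 8960/6.1589 = 1450 W.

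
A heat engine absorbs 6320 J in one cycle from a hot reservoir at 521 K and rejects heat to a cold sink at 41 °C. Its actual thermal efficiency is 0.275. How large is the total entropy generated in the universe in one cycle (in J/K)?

ΔS_univ ≈ 2.45 J/K

T_C = 41 °C → 41 + 273.15 = 314.15 K.
W = η·Q_H = 0.275 × 6320 = 1738 J, so Q_C = Q_H − W = 4582 J.
Reservoir entropy changes: ΔS_H = −Q_H/T_H = −6320/521.00 = -12.13 J/K and ΔS_C = +Q_C/T_C = 4582/314.15 = 14.59 J/K.
ΔS_univ = −Q_H/T_H + Q_C/T_C = 2.45 J/K (> 0, since η = 0.275 < η_Carnot = 0.397).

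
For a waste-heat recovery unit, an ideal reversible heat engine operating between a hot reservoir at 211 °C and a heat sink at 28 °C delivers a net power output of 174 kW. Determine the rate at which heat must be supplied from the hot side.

Q̇_H ≈ 460 kW

T_H = 211 °C → 211 + 273.15 = 484.15 K.
T_C = 28 °C → 28 + 273.15 = 301.15 K.
Carnot efficiency: η = 1 − T_C/T_H = 1 − 301.15/484.15 = 0.3780.
Q_H = W/η = 174/0.3780 = 460 kW.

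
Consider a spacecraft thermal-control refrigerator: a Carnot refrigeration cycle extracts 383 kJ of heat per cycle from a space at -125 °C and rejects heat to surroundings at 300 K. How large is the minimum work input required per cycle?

T_C = -125 °C → -125 + 273.15 = 148.15 K.
Carnot COP: COP_R = T_C/(T_H − T_C) = 148.15/151.85 = 0.9756.
W = Q_C/COP_R = 383/0.9756 = 393 kJ.

W_in ≈ 393 kJ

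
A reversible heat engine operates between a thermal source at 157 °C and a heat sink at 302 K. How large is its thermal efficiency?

T_H = 157 °C → 157 + 273.15 = 430.15 K.
The Carnot efficiency is η = 1 − T_C/T_H = 1 − 302.00/430.15 = 0.298.

η ≈ 0.298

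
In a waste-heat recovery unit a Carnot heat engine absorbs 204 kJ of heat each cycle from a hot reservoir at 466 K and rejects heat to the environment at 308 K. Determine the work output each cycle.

η_rev = 1 − T_C/T_H = 1 − 308.00/466.00 = 0.3391.
W = η·Q_H = 0.3391 × 204 = 69.2 kJ.

W ≈ 69.2 kJ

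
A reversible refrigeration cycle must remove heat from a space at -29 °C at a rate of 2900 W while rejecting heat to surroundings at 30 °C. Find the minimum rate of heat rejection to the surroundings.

T_H = 30 °C → 30 + 273.15 = 303.15 K.
T_C = -29 °C → -29 + 273.15 = 244.15 K.
For a reversible cycle Q_H/Q_C = T_H/T_C, so Q_H = Q_C·T_H/T_C = 2900 × 303.15/244.15 = 3600 W.

Q̇_H ≈ 3600 W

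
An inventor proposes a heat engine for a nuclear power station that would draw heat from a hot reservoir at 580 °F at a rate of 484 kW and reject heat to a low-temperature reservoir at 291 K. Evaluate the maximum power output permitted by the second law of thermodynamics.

Ẇ_max ≈ 240 kW

T_H = 580 °F → (580 − 32) × 5/9 = 304.44 °C = 577.59 K.
The upper bound on efficiency is η_max = 1 − T_C/T_H = 1 − 291.00/577.59 = 0.4962.
W_max = η_max · Q_H = 0.4962 × 484 = 240 kW.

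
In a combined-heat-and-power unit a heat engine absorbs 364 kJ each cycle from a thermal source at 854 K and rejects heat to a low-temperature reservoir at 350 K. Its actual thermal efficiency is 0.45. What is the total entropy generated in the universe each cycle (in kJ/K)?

W = η·Q_H = 0.45 × 364 = 163.8 kJ, so Q_C = Q_H − W = 200.2 kJ.
Entropy balance on the reservoirs: −Q_H/T_H = -0.4262 kJ/K, +Q_C/T_C = 0.5720 kJ/K.
ΔS_univ = −Q_H/T_H + Q_C/T_C = 0.146 kJ/K (> 0, since η = 0.45 < η_Carnot = 0.590).

ΔS_univ ≈ 0.146 kJ/K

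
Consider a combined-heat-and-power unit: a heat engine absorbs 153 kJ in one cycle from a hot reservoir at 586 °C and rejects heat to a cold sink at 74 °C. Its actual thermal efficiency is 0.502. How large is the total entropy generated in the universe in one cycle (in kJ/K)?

ΔS_univ ≈ 0.0414 kJ/K

T_H = 586 °C → 586 + 273.15 = 859.15 K.
T_C = 74 °C → 74 + 273.15 = 347.15 K.
W = η·Q_H = 0.502 × 153 = 76.81 kJ, so Q_C = Q_H − W = 76.19 kJ.
Reservoir entropy changes: ΔS_H = −Q_H/T_H = −153/859.15 = -0.1781 kJ/K and ΔS_C = +Q_C/T_C = 76.19/347.15 = 0.2195 kJ/K.
ΔS_univ = −Q_H/T_H + Q_C/T_C = 0.0414 kJ/K (> 0, since η = 0.502 < η_Carnot = 0.596).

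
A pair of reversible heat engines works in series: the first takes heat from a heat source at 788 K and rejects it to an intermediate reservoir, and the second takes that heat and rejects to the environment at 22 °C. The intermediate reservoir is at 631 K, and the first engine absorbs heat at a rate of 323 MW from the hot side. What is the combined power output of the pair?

T_C = 22 °C → 22 + 273.15 = 295.15 K.
Two reversible stages in series are equivalent to a single Carnot engine between T_H and T_C, so η_total = 1 − T_C/T_H = 1 − 295.15/788.00 = 0.6254.
W_total = η_total · Q_H = 0.6254 × 323 = 202.0 MW.

Ẇ_total ≈ 202.0 MW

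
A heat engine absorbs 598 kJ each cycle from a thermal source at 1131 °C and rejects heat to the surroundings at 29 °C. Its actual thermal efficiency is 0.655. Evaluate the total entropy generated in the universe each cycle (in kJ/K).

ΔS_univ ≈ 0.2569 kJ/K

T_H = 1131 °C → 1131 + 273.15 = 1404.15 K.
T_C = 29 °C → 29 + 273.15 = 302.15 K.
W = η·Q_H = 0.655 × 598 = 391.7 kJ, so Q_C = Q_H − W = 206.3 kJ.
The hot reservoir loses entropy Q_H/T_H = 598/1404.15 = 0.4259 kJ/K; the cold reservoir gains Q_C/T_C = 206.3/302.15 = 0.6828 kJ/K.
ΔS_univ = −Q_H/T_H + Q_C/T_C = 0.2569 kJ/K (> 0, since η = 0.655 < η_Carnot = 0.785).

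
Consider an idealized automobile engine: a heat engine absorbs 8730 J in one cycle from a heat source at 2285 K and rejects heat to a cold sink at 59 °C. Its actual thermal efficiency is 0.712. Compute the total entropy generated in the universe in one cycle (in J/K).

ΔS_univ ≈ 3.75 J/K

T_C = 59 °C → 59 + 273.15 = 332.15 K.
W = η·Q_H = 0.712 × 8730 = 6216 J, so Q_C = Q_H − W = 2514 J.
Entropy balance on the reservoirs: −Q_H/T_H = -3.821 J/K, +Q_C/T_C = 7.570 J/K.
ΔS_univ = −Q_H/T_H + Q_C/T_C = 3.75 J/K (> 0, since η = 0.712 < η_Carnot = 0.855).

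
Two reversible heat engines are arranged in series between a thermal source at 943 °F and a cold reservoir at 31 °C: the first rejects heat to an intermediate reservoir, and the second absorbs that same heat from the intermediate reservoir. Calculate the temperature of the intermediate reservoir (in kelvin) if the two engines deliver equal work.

T_m ≈ 542 K

T_H = 943 °F → (943 − 32) × 5/9 = 506.11 °C = 779.26 K.
T_C = 31 °C → 31 + 273.15 = 304.15 K.
For reversible stages Q_m = Q_H·(T_m/T_H). Setting W₁ = Q_H(1 − T_m/T_H) equal to W₂ = Q_m(1 − T_C/T_m) = Q_H·(T_m − T_C)/T_H gives T_H − T_m = T_m − T_C, so T_m = (T_H + T_C)/2 = (779.26 + 304.15)/2 = 542 K.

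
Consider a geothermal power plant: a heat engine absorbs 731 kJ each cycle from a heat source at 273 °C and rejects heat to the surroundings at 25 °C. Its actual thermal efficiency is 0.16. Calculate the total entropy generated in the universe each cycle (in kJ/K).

ΔS_univ ≈ 0.721 kJ/K

T_H = 273 °C → 273 + 273.15 = 546.15 K.
T_C = 25 °C → 25 + 273.15 = 298.15 K.
W = η·Q_H = 0.16 × 731 = 117.0 kJ, so Q_C = Q_H − W = 614.0 kJ.
The hot reservoir loses entropy Q_H/T_H = 731/546.15 = 1.338 kJ/K; the cold reservoir gains Q_C/T_C = 614.0/298.15 = 2.060 kJ/K.
ΔS_univ = −Q_H/T_H + Q_C/T_C = 0.721 kJ/K (> 0, since η = 0.16 < η_Carnot = 0.454).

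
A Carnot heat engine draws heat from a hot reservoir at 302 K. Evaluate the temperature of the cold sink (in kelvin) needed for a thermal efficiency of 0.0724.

T_C ≈ 280 K

From η = 1 − T_C/T_H, T_C = T_H·(1 − η) = 302.00 × (1 − 0.0724) = 280 K.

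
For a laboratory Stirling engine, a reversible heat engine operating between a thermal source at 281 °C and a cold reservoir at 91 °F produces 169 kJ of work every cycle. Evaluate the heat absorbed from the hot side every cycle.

T_H = 281 °C → 281 + 273.15 = 554.15 K.
T_C = 91 °F → (91 − 32) × 5/9 = 32.78 °C = 305.93 K.
Carnot efficiency: η = 1 − T_C/T_H = 1 − 305.93/554.15 = 0.4479.
Q_H = W/η = 169/0.4479 = 377.3 kJ.

Q_H ≈ 377.3 kJ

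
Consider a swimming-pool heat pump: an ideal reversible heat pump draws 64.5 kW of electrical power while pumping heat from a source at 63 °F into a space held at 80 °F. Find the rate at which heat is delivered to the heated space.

Q̇_H ≈ 2050 kW

T_H = 80 °F → (80 − 32) × 5/9 = 26.67 °C = 299.82 K.
T_C = 63 °F → (63 − 32) × 5/9 = 17.22 °C = 290.37 K.
The Carnot heat-pump COP is COP_HP = T_H/(T_H − T_C) = 299.82/9.44 = 31.7453.
Q_H = COP_HP · W = 31.7453 × 64.5 = 2050 kW.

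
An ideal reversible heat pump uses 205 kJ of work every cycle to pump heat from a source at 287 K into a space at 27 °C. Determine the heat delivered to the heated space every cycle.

Q_H ≈ 4680 kJ

T_H = 27 °C → 27 + 273.15 = 300.15 K.
The Carnot heat-pump COP is COP_HP = T_H/(T_H − T_C) = 300.15/13.15 = 22.8251.
Q_H = COP_HP · W = 22.8251 × 205 = 4680 kJ.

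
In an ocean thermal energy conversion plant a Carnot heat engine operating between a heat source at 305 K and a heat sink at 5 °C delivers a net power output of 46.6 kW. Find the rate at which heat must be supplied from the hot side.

Q̇_H ≈ 529 kW

T_C = 5 °C → 5 + 273.15 = 278.15 K.
Since the cycle is reversible, η = 1 − T_C/T_H = 1 − 278.15/305.00 = 0.0880.
Q_H = W/η = 46.6/0.0880 = 529 kW.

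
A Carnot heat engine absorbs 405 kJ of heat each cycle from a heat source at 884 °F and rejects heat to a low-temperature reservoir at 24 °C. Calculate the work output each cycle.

W ≈ 243.8 kJ

T_H = 884 °F → (884 − 32) × 5/9 = 473.33 °C = 746.48 K.
T_C = 24 °C → 24 + 273.15 = 297.15 K.
The Carnot efficiency is η = 1 − T_C/T_H = 1 − 297.15/746.48 = 0.6019.
W = η·Q_H = 0.6019 × 405 = 243.8 kJ.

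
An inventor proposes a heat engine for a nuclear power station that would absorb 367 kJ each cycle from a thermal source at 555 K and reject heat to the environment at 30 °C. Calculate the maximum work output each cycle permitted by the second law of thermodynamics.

W_max ≈ 167 kJ

T_C = 30 °C → 30 + 273.15 = 303.15 K.
No engine can exceed the Carnot limit: η_max = 1 − T_C/T_H = 1 − 303.15/555.00 = 0.4538.
W_max = η_max · Q_H = 0.4538 × 367 = 167 kJ.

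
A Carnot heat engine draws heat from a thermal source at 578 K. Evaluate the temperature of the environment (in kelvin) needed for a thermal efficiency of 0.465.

From η = 1 − T_C/T_H, T_C = T_H·(1 − η) = 578.00 × (1 − 0.465) = 309 K.

T_C ≈ 309 K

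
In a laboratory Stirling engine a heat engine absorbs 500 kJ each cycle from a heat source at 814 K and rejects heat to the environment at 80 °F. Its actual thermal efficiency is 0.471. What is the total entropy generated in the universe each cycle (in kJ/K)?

ΔS_univ ≈ 0.268 kJ/K

T_C = 80 °F → (80 − 32) × 5/9 = 26.67 °C = 299.82 K.
W = η·Q_H = 0.471 × 500 = 235.5 kJ, so Q_C = Q_H − W = 264.5 kJ.
The hot reservoir loses entropy Q_H/T_H = 500/814.00 = 0.6143 kJ/K; the cold reservoir gains Q_C/T_C = 264.5/299.82 = 0.8822 kJ/K.
ΔS_univ = −Q_H/T_H + Q_C/T_C = 0.268 kJ/K (> 0, since η = 0.471 < η_Carnot = 0.632).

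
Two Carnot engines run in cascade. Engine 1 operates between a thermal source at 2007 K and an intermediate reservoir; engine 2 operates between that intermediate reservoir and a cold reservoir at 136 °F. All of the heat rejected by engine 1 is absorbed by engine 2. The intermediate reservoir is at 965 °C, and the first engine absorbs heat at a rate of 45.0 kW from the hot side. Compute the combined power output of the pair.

Ẇ_total ≈ 37.6 kW

T_C = 136 °F → (136 − 32) × 5/9 = 57.78 °C = 330.93 K.
Two reversible stages in series are equivalent to a single Carnot engine between T_H and T_C, so η_total = 1 − T_C/T_H = 1 − 330.93/2007.00 = 0.8351.
W_total = η_total · Q_H = 0.8351 × 45.0 = 37.6 kW.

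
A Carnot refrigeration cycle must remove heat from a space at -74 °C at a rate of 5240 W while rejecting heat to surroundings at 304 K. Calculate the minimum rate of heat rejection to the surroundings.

Q̇_H ≈ 8000 W

T_C = -74 °C → -74 + 273.15 = 199.15 K.
For a reversible cycle Q_H/Q_C = T_H/T_C, so Q_H = Q_C·T_H/T_C = 5240 × 304.00/199.15 = 8000 W.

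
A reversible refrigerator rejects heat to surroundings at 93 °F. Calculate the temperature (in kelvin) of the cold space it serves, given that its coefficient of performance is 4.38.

T_C ≈ 250 K

T_H = 93 °F → (93 − 32) × 5/9 = 33.89 °C = 307.04 K.
COP_R = T_C/(T_H − T_C) ⇒ T_C = T_H·COP_R/(1 + COP_R) = 307.04 × 4.38/(1 + 4.38) = 250 K.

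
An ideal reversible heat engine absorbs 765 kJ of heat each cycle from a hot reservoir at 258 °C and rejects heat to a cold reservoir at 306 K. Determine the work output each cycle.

W ≈ 324 kJ

T_H = 258 °C → 258 + 273.15 = 531.15 K.
Since the cycle is reversible, η = 1 − T_C/T_H = 1 − 306.00/531.15 = 0.4239.
W = η·Q_H = 0.4239 × 765 = 324 kJ.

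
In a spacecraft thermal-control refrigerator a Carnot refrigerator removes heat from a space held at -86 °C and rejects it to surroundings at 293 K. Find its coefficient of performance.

T_C = -86 °C → -86 + 273.15 = 187.15 K.
For a reversible refrigerator, COP_R = T_C/(T_H − T_C) = 187.15/(293.00 − 187.15) = 1.768.

COP_R ≈ 1.768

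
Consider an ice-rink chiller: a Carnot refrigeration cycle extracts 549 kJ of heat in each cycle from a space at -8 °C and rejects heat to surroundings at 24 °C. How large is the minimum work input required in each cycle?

W_in ≈ 66.3 kJ

T_H = 24 °C → 24 + 273.15 = 297.15 K.
T_C = -8 °C → -8 + 273.15 = 265.15 K.
For a reversible refrigerator, COP_R = T_C/(T_H − T_C) = 265.15/32.00 = 8.2859.
W = Q_C/COP_R = 549/8.2859 = 66.3 kJ.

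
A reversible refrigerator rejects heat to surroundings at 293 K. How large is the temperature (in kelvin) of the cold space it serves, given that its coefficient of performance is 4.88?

COP_R = T_C/(T_H − T_C) ⇒ T_C = T_H·COP_R/(1 + COP_R) = 293.00 × 4.88/(1 + 4.88) = 243.2 K.

T_C ≈ 243.2 K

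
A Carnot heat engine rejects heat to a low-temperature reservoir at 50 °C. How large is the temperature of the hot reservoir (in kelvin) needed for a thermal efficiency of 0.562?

T_C = 50 °C → 50 + 273.15 = 323.15 K.
From η = 1 − T_C/T_H, solving for T_H gives T_H = T_C/(1 − η) = 323.15/(1 − 0.562) = 738 K.

T_H ≈ 738 K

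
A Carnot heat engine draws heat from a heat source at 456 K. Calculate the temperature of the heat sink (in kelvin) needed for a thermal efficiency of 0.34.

From η = 1 − T_C/T_H, T_C = T_H·(1 − η) = 456.00 × (1 − 0.34) = 301 K.

T_C ≈ 301 K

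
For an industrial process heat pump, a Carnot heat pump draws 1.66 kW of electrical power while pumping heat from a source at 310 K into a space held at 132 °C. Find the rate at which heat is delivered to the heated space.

Q̇_H ≈ 7.07 kW

T_H = 132 °C → 132 + 273.15 = 405.15 K.
COP_HP = T_H/(T_H − T_C) = 405.15/95.15 = 4.2580.
Q_H = COP_HP · W = 4.2580 × 1.66 = 7.07 kW.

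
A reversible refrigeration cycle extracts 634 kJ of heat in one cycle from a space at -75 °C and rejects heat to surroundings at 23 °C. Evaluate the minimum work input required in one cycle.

T_H = 23 °C → 23 + 273.15 = 296.15 K.
T_C = -75 °C → -75 + 273.15 = 198.15 K.
The reversible coefficient of performance is COP_R = T_C/(T_H − T_C) = 198.15/98.00 = 2.0219.
W = Q_C/COP_R = 634/2.0219 = 313.6 kJ.

W_in ≈ 313.6 kJ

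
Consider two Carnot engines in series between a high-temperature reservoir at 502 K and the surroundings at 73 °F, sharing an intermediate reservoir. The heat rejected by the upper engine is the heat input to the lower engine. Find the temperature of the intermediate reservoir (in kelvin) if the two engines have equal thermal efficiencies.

T_C = 73 °F → (73 − 32) × 5/9 = 22.78 °C = 295.93 K.
Equal efficiencies require 1 − T_m/T_H = 1 − T_C/T_m, i.e. T_m/T_H = T_C/T_m, so T_m = √(T_H·T_C) = √(502.00 × 295.93) = 385 K.

T_m ≈ 385 K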